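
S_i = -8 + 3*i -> [-8, -5, -2, 1, 4]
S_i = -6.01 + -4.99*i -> [-6.01, -11.0, -15.99, -20.98, -25.97]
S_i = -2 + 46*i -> [-2, 44, 90, 136, 182]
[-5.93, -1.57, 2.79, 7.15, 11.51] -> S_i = -5.93 + 4.36*i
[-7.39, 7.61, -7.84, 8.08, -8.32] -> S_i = -7.39*(-1.03)^i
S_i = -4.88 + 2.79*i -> [-4.88, -2.09, 0.7, 3.49, 6.28]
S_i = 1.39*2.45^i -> [1.39, 3.41, 8.34, 20.44, 50.08]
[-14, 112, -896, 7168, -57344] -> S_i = -14*-8^i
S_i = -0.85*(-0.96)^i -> [-0.85, 0.82, -0.78, 0.75, -0.72]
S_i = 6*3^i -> [6, 18, 54, 162, 486]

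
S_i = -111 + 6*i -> [-111, -105, -99, -93, -87]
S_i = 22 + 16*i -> [22, 38, 54, 70, 86]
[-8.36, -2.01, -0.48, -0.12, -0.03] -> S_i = -8.36*0.24^i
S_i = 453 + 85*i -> [453, 538, 623, 708, 793]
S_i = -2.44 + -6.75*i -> [-2.44, -9.19, -15.94, -22.69, -29.44]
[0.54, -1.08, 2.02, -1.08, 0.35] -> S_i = Random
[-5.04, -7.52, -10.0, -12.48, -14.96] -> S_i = -5.04 + -2.48*i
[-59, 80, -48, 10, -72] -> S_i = Random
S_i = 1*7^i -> [1, 7, 49, 343, 2401]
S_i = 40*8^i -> [40, 320, 2560, 20480, 163840]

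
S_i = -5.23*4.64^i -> [-5.23, -24.27, -112.6, -522.46, -2424.23]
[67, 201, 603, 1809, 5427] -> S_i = 67*3^i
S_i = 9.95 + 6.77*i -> [9.95, 16.72, 23.49, 30.26, 37.03]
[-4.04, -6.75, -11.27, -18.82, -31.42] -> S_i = -4.04*1.67^i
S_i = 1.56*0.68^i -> [1.56, 1.06, 0.72, 0.49, 0.33]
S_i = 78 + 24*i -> [78, 102, 126, 150, 174]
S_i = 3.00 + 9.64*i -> [3.0, 12.64, 22.28, 31.92, 41.56]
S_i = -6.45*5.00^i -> [-6.45, -32.25, -161.25, -806.25, -4031.25]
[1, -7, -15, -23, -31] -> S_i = 1 + -8*i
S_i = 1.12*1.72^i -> [1.12, 1.93, 3.31, 5.7, 9.8]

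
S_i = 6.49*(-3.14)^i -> [6.49, -20.38, 63.99, -200.92, 630.9]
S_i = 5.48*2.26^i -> [5.48, 12.38, 27.99, 63.26, 142.96]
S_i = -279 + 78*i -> [-279, -201, -123, -45, 33]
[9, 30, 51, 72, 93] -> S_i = 9 + 21*i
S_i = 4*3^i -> [4, 12, 36, 108, 324]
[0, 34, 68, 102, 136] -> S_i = 0 + 34*i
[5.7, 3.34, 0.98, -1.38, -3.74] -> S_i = 5.70 + -2.36*i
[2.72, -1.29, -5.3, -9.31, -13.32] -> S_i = 2.72 + -4.01*i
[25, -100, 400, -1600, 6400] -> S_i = 25*-4^i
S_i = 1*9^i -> [1, 9, 81, 729, 6561]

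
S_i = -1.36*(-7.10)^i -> [-1.36, 9.66, -68.56, 486.76, -3455.99]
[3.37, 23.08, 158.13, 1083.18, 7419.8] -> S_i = 3.37*6.85^i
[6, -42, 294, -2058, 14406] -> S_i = 6*-7^i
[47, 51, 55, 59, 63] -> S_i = 47 + 4*i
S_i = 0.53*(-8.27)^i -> [0.53, -4.38, 36.25, -299.77, 2479.12]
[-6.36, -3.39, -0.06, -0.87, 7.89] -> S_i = Random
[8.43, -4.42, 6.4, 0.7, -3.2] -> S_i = Random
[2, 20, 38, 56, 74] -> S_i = 2 + 18*i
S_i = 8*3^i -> [8, 24, 72, 216, 648]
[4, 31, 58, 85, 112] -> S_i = 4 + 27*i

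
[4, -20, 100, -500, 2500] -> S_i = 4*-5^i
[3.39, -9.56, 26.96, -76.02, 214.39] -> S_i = 3.39*(-2.82)^i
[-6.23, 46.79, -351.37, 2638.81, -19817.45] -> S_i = -6.23*(-7.51)^i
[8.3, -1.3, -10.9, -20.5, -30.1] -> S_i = 8.30 + -9.60*i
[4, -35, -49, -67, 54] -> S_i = Random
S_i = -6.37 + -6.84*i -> [-6.37, -13.21, -20.05, -26.89, -33.73]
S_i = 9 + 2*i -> [9, 11, 13, 15, 17]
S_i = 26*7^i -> [26, 182, 1274, 8918, 62426]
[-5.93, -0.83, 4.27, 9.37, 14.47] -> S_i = -5.93 + 5.10*i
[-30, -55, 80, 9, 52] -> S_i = Random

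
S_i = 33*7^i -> [33, 231, 1617, 11319, 79233]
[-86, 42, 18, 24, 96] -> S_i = Random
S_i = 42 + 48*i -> [42, 90, 138, 186, 234]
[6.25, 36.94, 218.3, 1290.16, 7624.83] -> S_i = 6.25*5.91^i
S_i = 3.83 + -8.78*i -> [3.83, -4.95, -13.73, -22.51, -31.29]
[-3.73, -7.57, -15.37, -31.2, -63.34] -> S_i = -3.73*2.03^i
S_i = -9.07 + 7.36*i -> [-9.07, -1.71, 5.65, 13.01, 20.37]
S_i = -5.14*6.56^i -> [-5.14, -33.72, -221.19, -1451.02, -9518.72]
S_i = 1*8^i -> [1, 8, 64, 512, 4096]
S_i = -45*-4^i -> [-45, 180, -720, 2880, -11520]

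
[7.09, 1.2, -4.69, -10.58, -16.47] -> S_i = 7.09 + -5.89*i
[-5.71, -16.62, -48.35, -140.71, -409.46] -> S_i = -5.71*2.91^i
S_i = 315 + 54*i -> [315, 369, 423, 477, 531]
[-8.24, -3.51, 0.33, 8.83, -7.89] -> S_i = Random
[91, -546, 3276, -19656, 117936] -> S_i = 91*-6^i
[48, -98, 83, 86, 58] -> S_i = Random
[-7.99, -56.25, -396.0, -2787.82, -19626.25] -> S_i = -7.99*7.04^i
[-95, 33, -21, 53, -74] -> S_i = Random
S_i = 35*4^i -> [35, 140, 560, 2240, 8960]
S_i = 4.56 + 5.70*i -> [4.56, 10.26, 15.96, 21.66, 27.36]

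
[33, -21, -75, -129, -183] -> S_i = 33 + -54*i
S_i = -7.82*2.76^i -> [-7.82, -21.58, -59.57, -164.41, -453.78]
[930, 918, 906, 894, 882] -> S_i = 930 + -12*i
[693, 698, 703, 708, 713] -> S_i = 693 + 5*i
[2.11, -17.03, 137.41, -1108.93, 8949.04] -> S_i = 2.11*(-8.07)^i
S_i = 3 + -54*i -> [3, -51, -105, -159, -213]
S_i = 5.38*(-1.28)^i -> [5.38, -6.89, 8.81, -11.28, 14.44]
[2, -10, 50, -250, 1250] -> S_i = 2*-5^i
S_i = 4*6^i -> [4, 24, 144, 864, 5184]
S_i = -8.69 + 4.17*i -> [-8.69, -4.52, -0.35, 3.82, 7.99]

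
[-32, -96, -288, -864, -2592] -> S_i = -32*3^i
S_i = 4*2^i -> [4, 8, 16, 32, 64]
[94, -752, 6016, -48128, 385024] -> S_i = 94*-8^i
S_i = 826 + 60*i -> [826, 886, 946, 1006, 1066]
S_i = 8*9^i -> [8, 72, 648, 5832, 52488]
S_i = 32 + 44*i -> [32, 76, 120, 164, 208]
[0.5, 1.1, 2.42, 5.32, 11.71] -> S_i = 0.50*2.20^i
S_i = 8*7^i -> [8, 56, 392, 2744, 19208]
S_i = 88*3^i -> [88, 264, 792, 2376, 7128]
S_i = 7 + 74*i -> [7, 81, 155, 229, 303]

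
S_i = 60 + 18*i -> [60, 78, 96, 114, 132]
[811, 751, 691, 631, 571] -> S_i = 811 + -60*i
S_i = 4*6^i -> [4, 24, 144, 864, 5184]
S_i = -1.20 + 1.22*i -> [-1.2, 0.02, 1.24, 2.46, 3.68]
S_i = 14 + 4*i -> [14, 18, 22, 26, 30]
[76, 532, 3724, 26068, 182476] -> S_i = 76*7^i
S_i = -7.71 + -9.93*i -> [-7.71, -17.64, -27.57, -37.5, -47.43]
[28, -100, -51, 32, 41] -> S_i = Random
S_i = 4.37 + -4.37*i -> [4.37, 0.0, -4.37, -8.74, -13.11]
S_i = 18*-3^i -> [18, -54, 162, -486, 1458]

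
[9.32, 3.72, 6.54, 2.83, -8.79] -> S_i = Random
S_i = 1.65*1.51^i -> [1.65, 2.49, 3.76, 5.68, 8.58]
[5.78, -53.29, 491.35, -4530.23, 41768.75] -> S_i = 5.78*(-9.22)^i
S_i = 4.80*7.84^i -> [4.8, 37.63, 295.03, 2313.07, 18134.5]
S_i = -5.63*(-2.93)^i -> [-5.63, 16.5, -48.33, 141.62, -414.93]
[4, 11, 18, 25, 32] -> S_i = 4 + 7*i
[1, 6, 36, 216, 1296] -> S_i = 1*6^i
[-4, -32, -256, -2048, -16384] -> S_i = -4*8^i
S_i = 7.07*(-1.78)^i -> [7.07, -12.58, 22.4, -39.87, 70.97]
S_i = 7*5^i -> [7, 35, 175, 875, 4375]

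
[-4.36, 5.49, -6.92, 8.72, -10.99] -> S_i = -4.36*(-1.26)^i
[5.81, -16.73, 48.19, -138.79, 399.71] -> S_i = 5.81*(-2.88)^i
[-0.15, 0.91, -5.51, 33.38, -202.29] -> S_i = -0.15*(-6.06)^i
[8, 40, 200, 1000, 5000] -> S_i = 8*5^i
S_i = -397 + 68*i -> [-397, -329, -261, -193, -125]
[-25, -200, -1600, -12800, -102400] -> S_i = -25*8^i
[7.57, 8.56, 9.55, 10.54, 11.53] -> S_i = 7.57 + 0.99*i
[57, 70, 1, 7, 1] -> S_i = Random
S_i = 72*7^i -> [72, 504, 3528, 24696, 172872]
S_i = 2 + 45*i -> [2, 47, 92, 137, 182]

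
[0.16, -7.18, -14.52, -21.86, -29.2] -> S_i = 0.16 + -7.34*i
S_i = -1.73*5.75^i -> [-1.73, -9.95, -57.2, -328.89, -1891.11]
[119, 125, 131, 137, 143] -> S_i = 119 + 6*i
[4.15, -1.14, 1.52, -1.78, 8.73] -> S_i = Random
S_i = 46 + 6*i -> [46, 52, 58, 64, 70]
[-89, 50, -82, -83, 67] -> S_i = Random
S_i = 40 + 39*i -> [40, 79, 118, 157, 196]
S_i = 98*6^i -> [98, 588, 3528, 21168, 127008]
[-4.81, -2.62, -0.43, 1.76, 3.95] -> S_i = -4.81 + 2.19*i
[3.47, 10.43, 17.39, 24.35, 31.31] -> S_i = 3.47 + 6.96*i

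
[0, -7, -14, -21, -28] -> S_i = 0 + -7*i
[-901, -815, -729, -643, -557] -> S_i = -901 + 86*i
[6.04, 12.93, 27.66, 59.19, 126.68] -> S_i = 6.04*2.14^i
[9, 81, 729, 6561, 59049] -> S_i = 9*9^i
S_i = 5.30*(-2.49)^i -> [5.3, -13.2, 32.86, -81.82, 203.74]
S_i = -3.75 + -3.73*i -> [-3.75, -7.48, -11.21, -14.94, -18.67]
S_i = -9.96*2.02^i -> [-9.96, -20.12, -40.64, -82.09, -165.83]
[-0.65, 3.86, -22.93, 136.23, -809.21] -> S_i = -0.65*(-5.94)^i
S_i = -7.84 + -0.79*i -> [-7.84, -8.63, -9.42, -10.21, -11.0]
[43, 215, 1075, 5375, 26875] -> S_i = 43*5^i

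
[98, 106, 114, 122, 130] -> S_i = 98 + 8*i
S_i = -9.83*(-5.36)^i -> [-9.83, 52.69, -282.41, 1513.73, -8113.58]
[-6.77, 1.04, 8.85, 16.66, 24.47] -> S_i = -6.77 + 7.81*i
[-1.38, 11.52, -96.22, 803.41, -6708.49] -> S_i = -1.38*(-8.35)^i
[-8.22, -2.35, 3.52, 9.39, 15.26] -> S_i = -8.22 + 5.87*i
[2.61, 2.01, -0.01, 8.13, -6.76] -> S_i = Random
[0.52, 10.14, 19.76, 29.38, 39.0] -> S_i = 0.52 + 9.62*i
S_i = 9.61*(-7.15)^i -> [9.61, -68.71, 491.29, -3512.7, 25115.83]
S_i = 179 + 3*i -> [179, 182, 185, 188, 191]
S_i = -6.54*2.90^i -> [-6.54, -18.97, -55.0, -159.5, -462.56]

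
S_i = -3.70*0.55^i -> [-3.7, -2.04, -1.12, -0.62, -0.34]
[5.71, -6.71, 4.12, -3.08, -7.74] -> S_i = Random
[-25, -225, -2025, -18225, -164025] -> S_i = -25*9^i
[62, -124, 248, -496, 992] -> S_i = 62*-2^i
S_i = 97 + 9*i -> [97, 106, 115, 124, 133]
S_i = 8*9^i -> [8, 72, 648, 5832, 52488]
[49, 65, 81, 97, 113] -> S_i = 49 + 16*i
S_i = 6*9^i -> [6, 54, 486, 4374, 39366]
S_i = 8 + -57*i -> [8, -49, -106, -163, -220]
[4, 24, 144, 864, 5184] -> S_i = 4*6^i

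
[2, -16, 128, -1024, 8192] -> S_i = 2*-8^i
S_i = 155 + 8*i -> [155, 163, 171, 179, 187]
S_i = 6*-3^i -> [6, -18, 54, -162, 486]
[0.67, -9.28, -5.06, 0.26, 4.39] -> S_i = Random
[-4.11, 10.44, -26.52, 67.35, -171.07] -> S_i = -4.11*(-2.54)^i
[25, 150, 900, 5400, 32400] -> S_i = 25*6^i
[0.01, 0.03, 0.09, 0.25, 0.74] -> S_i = 0.01*2.93^i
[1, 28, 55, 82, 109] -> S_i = 1 + 27*i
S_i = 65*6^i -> [65, 390, 2340, 14040, 84240]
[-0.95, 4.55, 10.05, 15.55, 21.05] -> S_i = -0.95 + 5.50*i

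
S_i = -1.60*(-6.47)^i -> [-1.6, 10.35, -66.98, 433.34, -2803.74]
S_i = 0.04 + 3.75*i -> [0.04, 3.79, 7.54, 11.29, 15.04]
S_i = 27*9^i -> [27, 243, 2187, 19683, 177147]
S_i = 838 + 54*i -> [838, 892, 946, 1000, 1054]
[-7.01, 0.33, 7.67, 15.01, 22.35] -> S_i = -7.01 + 7.34*i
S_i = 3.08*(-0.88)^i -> [3.08, -2.71, 2.39, -2.1, 1.85]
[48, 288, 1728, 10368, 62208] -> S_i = 48*6^i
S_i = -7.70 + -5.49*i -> [-7.7, -13.19, -18.68, -24.17, -29.66]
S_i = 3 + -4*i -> [3, -1, -5, -9, -13]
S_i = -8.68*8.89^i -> [-8.68, -77.17, -686.0, -6098.53, -54215.91]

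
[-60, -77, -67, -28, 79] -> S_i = Random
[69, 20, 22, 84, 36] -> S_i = Random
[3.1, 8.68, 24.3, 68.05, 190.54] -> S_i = 3.10*2.80^i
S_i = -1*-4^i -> [-1, 4, -16, 64, -256]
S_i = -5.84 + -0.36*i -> [-5.84, -6.2, -6.56, -6.92, -7.28]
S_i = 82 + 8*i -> [82, 90, 98, 106, 114]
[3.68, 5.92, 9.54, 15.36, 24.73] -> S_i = 3.68*1.61^i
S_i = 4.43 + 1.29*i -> [4.43, 5.72, 7.01, 8.3, 9.59]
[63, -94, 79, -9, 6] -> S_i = Random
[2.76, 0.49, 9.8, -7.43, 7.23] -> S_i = Random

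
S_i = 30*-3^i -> [30, -90, 270, -810, 2430]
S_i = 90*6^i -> [90, 540, 3240, 19440, 116640]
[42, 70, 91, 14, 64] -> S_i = Random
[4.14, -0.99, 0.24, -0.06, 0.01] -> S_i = 4.14*(-0.24)^i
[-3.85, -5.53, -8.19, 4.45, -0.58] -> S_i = Random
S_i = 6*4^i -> [6, 24, 96, 384, 1536]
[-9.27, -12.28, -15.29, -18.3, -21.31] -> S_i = -9.27 + -3.01*i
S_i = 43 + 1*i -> [43, 44, 45, 46, 47]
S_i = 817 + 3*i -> [817, 820, 823, 826, 829]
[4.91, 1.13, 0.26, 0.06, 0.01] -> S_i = 4.91*0.23^i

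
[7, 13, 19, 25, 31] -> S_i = 7 + 6*i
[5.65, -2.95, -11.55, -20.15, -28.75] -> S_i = 5.65 + -8.60*i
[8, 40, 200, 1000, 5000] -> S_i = 8*5^i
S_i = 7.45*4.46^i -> [7.45, 33.23, 148.19, 660.94, 2947.78]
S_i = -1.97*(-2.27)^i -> [-1.97, 4.47, -10.15, 23.04, -52.31]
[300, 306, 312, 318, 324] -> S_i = 300 + 6*i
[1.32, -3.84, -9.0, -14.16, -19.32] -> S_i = 1.32 + -5.16*i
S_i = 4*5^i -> [4, 20, 100, 500, 2500]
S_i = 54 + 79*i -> [54, 133, 212, 291, 370]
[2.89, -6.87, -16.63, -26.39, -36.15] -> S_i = 2.89 + -9.76*i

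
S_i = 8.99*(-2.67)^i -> [8.99, -24.0, 64.09, -171.12, 456.88]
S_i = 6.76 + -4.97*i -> [6.76, 1.79, -3.18, -8.15, -13.12]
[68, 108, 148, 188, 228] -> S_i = 68 + 40*i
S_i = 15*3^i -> [15, 45, 135, 405, 1215]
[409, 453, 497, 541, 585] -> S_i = 409 + 44*i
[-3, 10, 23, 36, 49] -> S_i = -3 + 13*i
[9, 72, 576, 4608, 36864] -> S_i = 9*8^i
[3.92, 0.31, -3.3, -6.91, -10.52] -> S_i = 3.92 + -3.61*i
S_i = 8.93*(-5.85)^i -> [8.93, -52.24, 305.61, -1787.8, 10458.63]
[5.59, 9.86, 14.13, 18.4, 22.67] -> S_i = 5.59 + 4.27*i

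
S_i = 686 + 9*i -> [686, 695, 704, 713, 722]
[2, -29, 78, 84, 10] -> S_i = Random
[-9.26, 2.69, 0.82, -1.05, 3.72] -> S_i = Random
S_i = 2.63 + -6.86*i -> [2.63, -4.23, -11.09, -17.95, -24.81]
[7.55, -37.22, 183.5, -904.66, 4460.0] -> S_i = 7.55*(-4.93)^i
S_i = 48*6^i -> [48, 288, 1728, 10368, 62208]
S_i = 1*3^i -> [1, 3, 9, 27, 81]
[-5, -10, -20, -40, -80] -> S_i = -5*2^i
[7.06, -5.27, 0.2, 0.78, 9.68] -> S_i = Random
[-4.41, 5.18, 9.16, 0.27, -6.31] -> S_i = Random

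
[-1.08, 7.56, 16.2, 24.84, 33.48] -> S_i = -1.08 + 8.64*i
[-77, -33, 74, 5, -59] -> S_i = Random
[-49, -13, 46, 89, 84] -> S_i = Random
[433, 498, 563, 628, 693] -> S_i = 433 + 65*i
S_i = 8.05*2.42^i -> [8.05, 19.48, 47.14, 114.09, 276.09]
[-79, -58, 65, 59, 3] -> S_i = Random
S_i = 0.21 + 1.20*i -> [0.21, 1.41, 2.61, 3.81, 5.01]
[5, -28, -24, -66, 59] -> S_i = Random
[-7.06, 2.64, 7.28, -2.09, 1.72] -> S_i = Random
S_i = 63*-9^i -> [63, -567, 5103, -45927, 413343]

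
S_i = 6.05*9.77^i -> [6.05, 59.11, 577.49, 5642.08, 55123.1]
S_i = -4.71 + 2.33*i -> [-4.71, -2.38, -0.05, 2.28, 4.61]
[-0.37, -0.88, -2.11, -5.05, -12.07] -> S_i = -0.37*2.39^i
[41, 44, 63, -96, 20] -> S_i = Random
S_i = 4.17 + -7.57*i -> [4.17, -3.4, -10.97, -18.54, -26.11]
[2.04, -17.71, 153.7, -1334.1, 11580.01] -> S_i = 2.04*(-8.68)^i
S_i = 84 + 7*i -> [84, 91, 98, 105, 112]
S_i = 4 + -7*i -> [4, -3, -10, -17, -24]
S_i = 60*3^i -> [60, 180, 540, 1620, 4860]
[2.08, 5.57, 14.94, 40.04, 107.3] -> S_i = 2.08*2.68^i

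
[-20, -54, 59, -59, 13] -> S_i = Random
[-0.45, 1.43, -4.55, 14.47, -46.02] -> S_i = -0.45*(-3.18)^i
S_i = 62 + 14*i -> [62, 76, 90, 104, 118]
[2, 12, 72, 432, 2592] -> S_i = 2*6^i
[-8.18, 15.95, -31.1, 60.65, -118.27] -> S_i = -8.18*(-1.95)^i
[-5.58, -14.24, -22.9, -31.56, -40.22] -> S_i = -5.58 + -8.66*i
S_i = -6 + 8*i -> [-6, 2, 10, 18, 26]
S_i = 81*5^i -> [81, 405, 2025, 10125, 50625]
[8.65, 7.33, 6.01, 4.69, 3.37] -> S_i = 8.65 + -1.32*i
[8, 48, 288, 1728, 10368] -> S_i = 8*6^i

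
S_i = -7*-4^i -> [-7, 28, -112, 448, -1792]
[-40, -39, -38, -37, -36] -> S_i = -40 + 1*i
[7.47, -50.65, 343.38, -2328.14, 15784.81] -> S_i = 7.47*(-6.78)^i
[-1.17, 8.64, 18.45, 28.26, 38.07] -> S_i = -1.17 + 9.81*i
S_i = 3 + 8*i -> [3, 11, 19, 27, 35]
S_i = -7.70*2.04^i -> [-7.7, -15.71, -32.04, -65.37, -133.36]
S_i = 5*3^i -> [5, 15, 45, 135, 405]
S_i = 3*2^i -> [3, 6, 12, 24, 48]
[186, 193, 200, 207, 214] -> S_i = 186 + 7*i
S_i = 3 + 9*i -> [3, 12, 21, 30, 39]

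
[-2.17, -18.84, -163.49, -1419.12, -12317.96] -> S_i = -2.17*8.68^i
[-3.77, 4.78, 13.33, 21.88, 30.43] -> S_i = -3.77 + 8.55*i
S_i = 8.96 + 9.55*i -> [8.96, 18.51, 28.06, 37.61, 47.16]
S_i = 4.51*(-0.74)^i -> [4.51, -3.34, 2.47, -1.83, 1.35]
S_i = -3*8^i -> [-3, -24, -192, -1536, -12288]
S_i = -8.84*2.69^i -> [-8.84, -23.78, -63.97, -172.07, -462.87]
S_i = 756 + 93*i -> [756, 849, 942, 1035, 1128]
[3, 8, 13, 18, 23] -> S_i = 3 + 5*i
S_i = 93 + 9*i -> [93, 102, 111, 120, 129]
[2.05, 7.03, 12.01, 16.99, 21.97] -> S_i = 2.05 + 4.98*i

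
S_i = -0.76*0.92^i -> [-0.76, -0.7, -0.64, -0.59, -0.54]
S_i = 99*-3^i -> [99, -297, 891, -2673, 8019]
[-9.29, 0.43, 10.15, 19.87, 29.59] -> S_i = -9.29 + 9.72*i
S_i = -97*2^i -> [-97, -194, -388, -776, -1552]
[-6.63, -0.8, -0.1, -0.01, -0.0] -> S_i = -6.63*0.12^i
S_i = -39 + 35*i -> [-39, -4, 31, 66, 101]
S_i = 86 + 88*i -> [86, 174, 262, 350, 438]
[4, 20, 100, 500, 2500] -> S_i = 4*5^i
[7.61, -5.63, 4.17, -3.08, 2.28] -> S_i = 7.61*(-0.74)^i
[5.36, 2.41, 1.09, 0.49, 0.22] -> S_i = 5.36*0.45^i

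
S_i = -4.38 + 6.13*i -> [-4.38, 1.75, 7.88, 14.01, 20.14]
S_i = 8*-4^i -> [8, -32, 128, -512, 2048]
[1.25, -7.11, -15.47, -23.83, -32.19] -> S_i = 1.25 + -8.36*i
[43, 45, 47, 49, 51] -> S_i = 43 + 2*i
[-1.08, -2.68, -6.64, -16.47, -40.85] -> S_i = -1.08*2.48^i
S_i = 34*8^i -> [34, 272, 2176, 17408, 139264]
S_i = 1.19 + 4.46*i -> [1.19, 5.65, 10.11, 14.57, 19.03]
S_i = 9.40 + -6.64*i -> [9.4, 2.76, -3.88, -10.52, -17.16]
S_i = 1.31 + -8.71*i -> [1.31, -7.4, -16.11, -24.82, -33.53]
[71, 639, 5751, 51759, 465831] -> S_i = 71*9^i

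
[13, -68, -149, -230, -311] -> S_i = 13 + -81*i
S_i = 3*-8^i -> [3, -24, 192, -1536, 12288]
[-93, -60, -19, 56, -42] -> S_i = Random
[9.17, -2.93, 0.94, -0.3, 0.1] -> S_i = 9.17*(-0.32)^i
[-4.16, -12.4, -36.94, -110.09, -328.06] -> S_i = -4.16*2.98^i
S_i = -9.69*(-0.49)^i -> [-9.69, 4.75, -2.33, 1.14, -0.56]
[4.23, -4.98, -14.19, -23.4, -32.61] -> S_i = 4.23 + -9.21*i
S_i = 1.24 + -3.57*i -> [1.24, -2.33, -5.9, -9.47, -13.04]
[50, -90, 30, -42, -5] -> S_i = Random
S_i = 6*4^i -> [6, 24, 96, 384, 1536]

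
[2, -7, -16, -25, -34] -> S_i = 2 + -9*i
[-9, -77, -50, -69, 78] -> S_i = Random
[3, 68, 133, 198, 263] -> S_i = 3 + 65*i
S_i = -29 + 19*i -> [-29, -10, 9, 28, 47]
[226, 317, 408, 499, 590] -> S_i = 226 + 91*i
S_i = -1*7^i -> [-1, -7, -49, -343, -2401]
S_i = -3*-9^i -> [-3, 27, -243, 2187, -19683]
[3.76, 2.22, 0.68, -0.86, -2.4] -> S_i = 3.76 + -1.54*i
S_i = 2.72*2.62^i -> [2.72, 7.13, 18.67, 48.92, 128.17]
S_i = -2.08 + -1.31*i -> [-2.08, -3.39, -4.7, -6.01, -7.32]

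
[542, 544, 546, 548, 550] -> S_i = 542 + 2*i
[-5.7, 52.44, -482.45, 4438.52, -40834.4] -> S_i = -5.70*(-9.20)^i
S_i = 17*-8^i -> [17, -136, 1088, -8704, 69632]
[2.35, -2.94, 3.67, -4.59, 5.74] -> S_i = 2.35*(-1.25)^i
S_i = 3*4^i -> [3, 12, 48, 192, 768]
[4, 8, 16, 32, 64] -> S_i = 4*2^i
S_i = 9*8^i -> [9, 72, 576, 4608, 36864]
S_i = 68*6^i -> [68, 408, 2448, 14688, 88128]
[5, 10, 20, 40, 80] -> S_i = 5*2^i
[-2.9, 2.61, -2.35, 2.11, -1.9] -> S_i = -2.90*(-0.90)^i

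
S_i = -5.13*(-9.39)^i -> [-5.13, 48.17, -452.32, 4247.31, -39882.26]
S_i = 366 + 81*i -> [366, 447, 528, 609, 690]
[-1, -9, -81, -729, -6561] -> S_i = -1*9^i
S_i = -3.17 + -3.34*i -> [-3.17, -6.51, -9.85, -13.19, -16.53]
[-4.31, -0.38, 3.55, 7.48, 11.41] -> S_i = -4.31 + 3.93*i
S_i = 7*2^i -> [7, 14, 28, 56, 112]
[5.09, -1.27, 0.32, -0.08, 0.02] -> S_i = 5.09*(-0.25)^i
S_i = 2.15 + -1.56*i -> [2.15, 0.59, -0.97, -2.53, -4.09]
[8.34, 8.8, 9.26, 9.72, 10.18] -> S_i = 8.34 + 0.46*i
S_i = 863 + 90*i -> [863, 953, 1043, 1133, 1223]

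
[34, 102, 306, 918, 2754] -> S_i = 34*3^i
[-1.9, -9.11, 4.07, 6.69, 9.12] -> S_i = Random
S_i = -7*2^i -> [-7, -14, -28, -56, -112]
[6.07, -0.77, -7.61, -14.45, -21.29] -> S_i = 6.07 + -6.84*i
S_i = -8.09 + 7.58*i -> [-8.09, -0.51, 7.07, 14.65, 22.23]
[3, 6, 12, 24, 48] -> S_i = 3*2^i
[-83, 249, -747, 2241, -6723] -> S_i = -83*-3^i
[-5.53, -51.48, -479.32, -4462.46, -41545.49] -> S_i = -5.53*9.31^i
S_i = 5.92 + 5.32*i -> [5.92, 11.24, 16.56, 21.88, 27.2]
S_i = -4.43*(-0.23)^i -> [-4.43, 1.02, -0.23, 0.05, -0.01]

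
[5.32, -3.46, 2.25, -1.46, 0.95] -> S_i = 5.32*(-0.65)^i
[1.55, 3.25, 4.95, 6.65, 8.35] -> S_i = 1.55 + 1.70*i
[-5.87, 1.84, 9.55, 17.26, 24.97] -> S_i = -5.87 + 7.71*i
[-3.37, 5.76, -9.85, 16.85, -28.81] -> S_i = -3.37*(-1.71)^i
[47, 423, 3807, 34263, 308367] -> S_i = 47*9^i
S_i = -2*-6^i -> [-2, 12, -72, 432, -2592]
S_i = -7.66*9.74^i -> [-7.66, -74.61, -726.69, -7077.92, -68938.94]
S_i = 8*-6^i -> [8, -48, 288, -1728, 10368]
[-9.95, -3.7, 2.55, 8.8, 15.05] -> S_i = -9.95 + 6.25*i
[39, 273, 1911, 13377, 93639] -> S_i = 39*7^i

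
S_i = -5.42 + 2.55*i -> [-5.42, -2.87, -0.32, 2.23, 4.78]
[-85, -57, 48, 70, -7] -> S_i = Random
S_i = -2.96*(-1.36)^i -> [-2.96, 4.03, -5.47, 7.45, -10.13]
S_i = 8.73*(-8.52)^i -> [8.73, -74.38, 633.71, -5399.24, 46001.57]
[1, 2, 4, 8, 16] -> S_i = 1*2^i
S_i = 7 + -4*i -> [7, 3, -1, -5, -9]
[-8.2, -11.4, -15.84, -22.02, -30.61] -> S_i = -8.20*1.39^i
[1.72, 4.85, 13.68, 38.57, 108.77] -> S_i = 1.72*2.82^i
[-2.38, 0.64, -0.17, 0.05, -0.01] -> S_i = -2.38*(-0.27)^i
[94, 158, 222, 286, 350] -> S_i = 94 + 64*i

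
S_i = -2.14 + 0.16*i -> [-2.14, -1.98, -1.82, -1.66, -1.5]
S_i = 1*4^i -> [1, 4, 16, 64, 256]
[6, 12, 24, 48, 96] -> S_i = 6*2^i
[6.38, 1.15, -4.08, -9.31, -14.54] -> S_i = 6.38 + -5.23*i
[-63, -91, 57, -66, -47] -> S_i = Random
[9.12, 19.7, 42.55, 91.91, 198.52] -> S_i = 9.12*2.16^i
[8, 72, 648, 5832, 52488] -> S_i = 8*9^i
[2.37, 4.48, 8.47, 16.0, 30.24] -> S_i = 2.37*1.89^i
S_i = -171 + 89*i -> [-171, -82, 7, 96, 185]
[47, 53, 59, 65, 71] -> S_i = 47 + 6*i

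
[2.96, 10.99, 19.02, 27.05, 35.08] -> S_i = 2.96 + 8.03*i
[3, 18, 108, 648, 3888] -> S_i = 3*6^i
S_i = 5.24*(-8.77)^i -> [5.24, -45.95, 403.02, -3534.52, 30997.71]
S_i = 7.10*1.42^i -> [7.1, 10.08, 14.32, 20.33, 28.87]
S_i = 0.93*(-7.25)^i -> [0.93, -6.74, 48.88, -354.4, 2569.42]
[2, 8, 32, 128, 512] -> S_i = 2*4^i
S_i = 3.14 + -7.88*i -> [3.14, -4.74, -12.62, -20.5, -28.38]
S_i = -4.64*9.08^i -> [-4.64, -42.13, -382.55, -3473.57, -31539.98]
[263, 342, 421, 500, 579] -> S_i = 263 + 79*i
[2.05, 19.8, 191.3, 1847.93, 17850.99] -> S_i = 2.05*9.66^i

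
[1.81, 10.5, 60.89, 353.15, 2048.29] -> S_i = 1.81*5.80^i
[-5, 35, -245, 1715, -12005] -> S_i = -5*-7^i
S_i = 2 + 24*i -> [2, 26, 50, 74, 98]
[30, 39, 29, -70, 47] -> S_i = Random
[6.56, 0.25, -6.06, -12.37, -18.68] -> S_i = 6.56 + -6.31*i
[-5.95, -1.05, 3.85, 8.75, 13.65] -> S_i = -5.95 + 4.90*i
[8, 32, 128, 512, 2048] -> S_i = 8*4^i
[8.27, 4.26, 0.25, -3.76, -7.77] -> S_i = 8.27 + -4.01*i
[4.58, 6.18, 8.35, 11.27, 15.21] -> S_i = 4.58*1.35^i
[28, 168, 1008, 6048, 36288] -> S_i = 28*6^i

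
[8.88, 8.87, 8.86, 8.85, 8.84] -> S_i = 8.88 + -0.01*i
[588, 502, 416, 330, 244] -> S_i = 588 + -86*i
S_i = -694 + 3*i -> [-694, -691, -688, -685, -682]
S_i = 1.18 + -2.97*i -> [1.18, -1.79, -4.76, -7.73, -10.7]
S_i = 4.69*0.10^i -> [4.69, 0.47, 0.05, 0.0, 0.0]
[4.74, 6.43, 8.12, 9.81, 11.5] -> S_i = 4.74 + 1.69*i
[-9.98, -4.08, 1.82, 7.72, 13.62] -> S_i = -9.98 + 5.90*i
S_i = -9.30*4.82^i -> [-9.3, -44.83, -216.06, -1041.42, -5019.62]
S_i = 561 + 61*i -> [561, 622, 683, 744, 805]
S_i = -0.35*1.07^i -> [-0.35, -0.37, -0.4, -0.43, -0.46]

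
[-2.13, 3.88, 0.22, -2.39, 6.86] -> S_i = Random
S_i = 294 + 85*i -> [294, 379, 464, 549, 634]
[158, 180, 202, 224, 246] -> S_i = 158 + 22*i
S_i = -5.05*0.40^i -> [-5.05, -2.02, -0.81, -0.32, -0.13]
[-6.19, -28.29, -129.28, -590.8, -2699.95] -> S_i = -6.19*4.57^i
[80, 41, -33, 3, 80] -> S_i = Random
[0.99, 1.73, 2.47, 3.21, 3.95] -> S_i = 0.99 + 0.74*i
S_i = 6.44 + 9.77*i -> [6.44, 16.21, 25.98, 35.75, 45.52]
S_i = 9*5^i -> [9, 45, 225, 1125, 5625]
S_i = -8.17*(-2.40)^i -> [-8.17, 19.61, -47.06, 112.94, -271.06]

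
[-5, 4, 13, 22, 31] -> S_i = -5 + 9*i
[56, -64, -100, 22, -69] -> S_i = Random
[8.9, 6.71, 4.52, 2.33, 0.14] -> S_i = 8.90 + -2.19*i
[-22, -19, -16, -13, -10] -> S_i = -22 + 3*i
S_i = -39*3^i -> [-39, -117, -351, -1053, -3159]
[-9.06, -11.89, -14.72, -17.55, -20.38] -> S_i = -9.06 + -2.83*i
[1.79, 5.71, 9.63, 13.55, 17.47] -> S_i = 1.79 + 3.92*i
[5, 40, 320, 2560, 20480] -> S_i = 5*8^i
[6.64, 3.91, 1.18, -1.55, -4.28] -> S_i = 6.64 + -2.73*i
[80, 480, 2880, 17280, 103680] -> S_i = 80*6^i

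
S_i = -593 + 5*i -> [-593, -588, -583, -578, -573]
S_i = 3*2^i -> [3, 6, 12, 24, 48]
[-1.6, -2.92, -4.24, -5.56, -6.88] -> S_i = -1.60 + -1.32*i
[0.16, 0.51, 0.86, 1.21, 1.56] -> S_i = 0.16 + 0.35*i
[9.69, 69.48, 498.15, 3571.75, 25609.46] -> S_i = 9.69*7.17^i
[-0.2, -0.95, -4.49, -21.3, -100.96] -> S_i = -0.20*4.74^i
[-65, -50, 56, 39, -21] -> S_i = Random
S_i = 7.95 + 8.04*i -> [7.95, 15.99, 24.03, 32.07, 40.11]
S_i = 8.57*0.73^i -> [8.57, 6.26, 4.57, 3.33, 2.43]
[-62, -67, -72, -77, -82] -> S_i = -62 + -5*i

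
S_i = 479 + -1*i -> [479, 478, 477, 476, 475]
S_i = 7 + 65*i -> [7, 72, 137, 202, 267]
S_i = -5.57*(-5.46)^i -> [-5.57, 30.41, -166.05, 906.64, -4950.23]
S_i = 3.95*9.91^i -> [3.95, 39.14, 387.92, 3844.31, 38097.08]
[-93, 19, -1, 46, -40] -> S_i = Random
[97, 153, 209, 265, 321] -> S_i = 97 + 56*i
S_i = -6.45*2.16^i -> [-6.45, -13.93, -30.09, -65.0, -140.4]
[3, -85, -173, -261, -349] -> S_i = 3 + -88*i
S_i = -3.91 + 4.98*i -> [-3.91, 1.07, 6.05, 11.03, 16.01]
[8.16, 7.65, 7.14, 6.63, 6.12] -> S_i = 8.16 + -0.51*i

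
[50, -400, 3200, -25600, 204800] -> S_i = 50*-8^i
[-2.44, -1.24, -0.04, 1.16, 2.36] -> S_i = -2.44 + 1.20*i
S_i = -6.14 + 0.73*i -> [-6.14, -5.41, -4.68, -3.95, -3.22]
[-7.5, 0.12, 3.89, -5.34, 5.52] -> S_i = Random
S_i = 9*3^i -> [9, 27, 81, 243, 729]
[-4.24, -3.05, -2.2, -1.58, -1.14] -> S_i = -4.24*0.72^i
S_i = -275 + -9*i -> [-275, -284, -293, -302, -311]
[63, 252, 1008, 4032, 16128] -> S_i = 63*4^i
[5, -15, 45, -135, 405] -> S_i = 5*-3^i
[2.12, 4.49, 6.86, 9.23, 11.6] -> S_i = 2.12 + 2.37*i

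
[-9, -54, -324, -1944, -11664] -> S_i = -9*6^i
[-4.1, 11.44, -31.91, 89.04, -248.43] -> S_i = -4.10*(-2.79)^i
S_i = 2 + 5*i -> [2, 7, 12, 17, 22]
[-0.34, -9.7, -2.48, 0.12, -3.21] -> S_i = Random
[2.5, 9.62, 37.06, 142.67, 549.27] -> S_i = 2.50*3.85^i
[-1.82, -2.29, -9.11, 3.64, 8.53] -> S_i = Random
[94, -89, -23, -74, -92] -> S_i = Random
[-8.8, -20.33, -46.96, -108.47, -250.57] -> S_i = -8.80*2.31^i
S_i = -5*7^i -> [-5, -35, -245, -1715, -12005]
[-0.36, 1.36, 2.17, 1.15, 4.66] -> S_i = Random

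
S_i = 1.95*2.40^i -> [1.95, 4.68, 11.23, 26.96, 64.7]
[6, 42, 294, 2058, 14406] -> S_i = 6*7^i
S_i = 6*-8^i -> [6, -48, 384, -3072, 24576]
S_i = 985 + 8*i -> [985, 993, 1001, 1009, 1017]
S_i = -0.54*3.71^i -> [-0.54, -2.0, -7.43, -27.57, -102.3]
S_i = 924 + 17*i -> [924, 941, 958, 975, 992]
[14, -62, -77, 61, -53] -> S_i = Random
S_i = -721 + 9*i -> [-721, -712, -703, -694, -685]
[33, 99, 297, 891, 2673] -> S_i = 33*3^i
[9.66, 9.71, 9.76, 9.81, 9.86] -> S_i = 9.66 + 0.05*i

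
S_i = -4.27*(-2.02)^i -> [-4.27, 8.63, -17.42, 35.2, -71.09]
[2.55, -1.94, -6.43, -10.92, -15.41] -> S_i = 2.55 + -4.49*i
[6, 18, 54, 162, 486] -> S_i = 6*3^i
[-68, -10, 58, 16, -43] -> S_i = Random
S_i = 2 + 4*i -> [2, 6, 10, 14, 18]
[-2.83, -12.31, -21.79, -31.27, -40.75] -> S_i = -2.83 + -9.48*i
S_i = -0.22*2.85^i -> [-0.22, -0.63, -1.79, -5.09, -14.51]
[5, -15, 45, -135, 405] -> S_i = 5*-3^i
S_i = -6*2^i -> [-6, -12, -24, -48, -96]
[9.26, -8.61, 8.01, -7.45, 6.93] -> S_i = 9.26*(-0.93)^i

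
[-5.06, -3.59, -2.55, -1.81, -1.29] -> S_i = -5.06*0.71^i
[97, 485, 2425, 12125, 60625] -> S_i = 97*5^i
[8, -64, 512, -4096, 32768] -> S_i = 8*-8^i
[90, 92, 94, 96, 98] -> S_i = 90 + 2*i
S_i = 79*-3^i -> [79, -237, 711, -2133, 6399]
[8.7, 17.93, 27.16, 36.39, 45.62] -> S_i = 8.70 + 9.23*i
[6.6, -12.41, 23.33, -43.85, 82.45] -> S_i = 6.60*(-1.88)^i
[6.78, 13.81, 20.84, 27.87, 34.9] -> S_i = 6.78 + 7.03*i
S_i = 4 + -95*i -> [4, -91, -186, -281, -376]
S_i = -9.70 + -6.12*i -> [-9.7, -15.82, -21.94, -28.06, -34.18]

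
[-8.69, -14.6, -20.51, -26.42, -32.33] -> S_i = -8.69 + -5.91*i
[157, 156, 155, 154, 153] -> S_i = 157 + -1*i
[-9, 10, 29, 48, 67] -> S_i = -9 + 19*i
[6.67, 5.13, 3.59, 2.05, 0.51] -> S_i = 6.67 + -1.54*i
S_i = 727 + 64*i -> [727, 791, 855, 919, 983]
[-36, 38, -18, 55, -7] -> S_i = Random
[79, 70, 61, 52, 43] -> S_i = 79 + -9*i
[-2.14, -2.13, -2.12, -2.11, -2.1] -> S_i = -2.14 + 0.01*i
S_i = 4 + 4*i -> [4, 8, 12, 16, 20]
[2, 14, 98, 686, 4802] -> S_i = 2*7^i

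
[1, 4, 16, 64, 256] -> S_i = 1*4^i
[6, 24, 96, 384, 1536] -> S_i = 6*4^i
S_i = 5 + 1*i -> [5, 6, 7, 8, 9]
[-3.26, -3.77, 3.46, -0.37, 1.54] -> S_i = Random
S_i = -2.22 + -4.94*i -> [-2.22, -7.16, -12.1, -17.04, -21.98]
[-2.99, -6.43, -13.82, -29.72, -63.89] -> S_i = -2.99*2.15^i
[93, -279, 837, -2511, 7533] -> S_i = 93*-3^i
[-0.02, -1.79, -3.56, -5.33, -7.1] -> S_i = -0.02 + -1.77*i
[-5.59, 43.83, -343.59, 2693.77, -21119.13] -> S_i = -5.59*(-7.84)^i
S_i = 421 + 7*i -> [421, 428, 435, 442, 449]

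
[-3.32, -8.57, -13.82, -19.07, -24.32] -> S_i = -3.32 + -5.25*i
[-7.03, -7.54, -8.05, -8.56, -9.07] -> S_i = -7.03 + -0.51*i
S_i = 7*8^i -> [7, 56, 448, 3584, 28672]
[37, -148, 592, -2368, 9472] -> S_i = 37*-4^i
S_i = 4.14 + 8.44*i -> [4.14, 12.58, 21.02, 29.46, 37.9]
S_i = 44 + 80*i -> [44, 124, 204, 284, 364]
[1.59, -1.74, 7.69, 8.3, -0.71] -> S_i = Random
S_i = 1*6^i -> [1, 6, 36, 216, 1296]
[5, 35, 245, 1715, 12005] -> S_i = 5*7^i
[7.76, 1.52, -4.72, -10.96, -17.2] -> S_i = 7.76 + -6.24*i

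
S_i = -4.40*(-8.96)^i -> [-4.4, 39.42, -353.24, 3165.02, -28358.6]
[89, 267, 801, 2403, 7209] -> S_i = 89*3^i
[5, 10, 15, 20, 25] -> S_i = 5 + 5*i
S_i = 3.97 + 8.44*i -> [3.97, 12.41, 20.85, 29.29, 37.73]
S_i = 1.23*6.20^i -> [1.23, 7.63, 47.28, 293.14, 1817.49]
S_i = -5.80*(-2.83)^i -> [-5.8, 16.41, -46.45, 131.46, -372.03]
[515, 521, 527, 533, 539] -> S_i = 515 + 6*i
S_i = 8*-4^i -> [8, -32, 128, -512, 2048]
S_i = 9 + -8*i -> [9, 1, -7, -15, -23]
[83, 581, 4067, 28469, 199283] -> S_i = 83*7^i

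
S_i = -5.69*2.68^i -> [-5.69, -15.25, -40.87, -109.53, -293.53]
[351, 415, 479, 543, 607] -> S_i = 351 + 64*i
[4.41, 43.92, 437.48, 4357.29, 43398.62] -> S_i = 4.41*9.96^i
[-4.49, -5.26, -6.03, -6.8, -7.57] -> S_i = -4.49 + -0.77*i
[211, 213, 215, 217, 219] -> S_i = 211 + 2*i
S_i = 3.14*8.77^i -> [3.14, 27.54, 241.51, 2118.01, 18574.97]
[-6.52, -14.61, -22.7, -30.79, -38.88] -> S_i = -6.52 + -8.09*i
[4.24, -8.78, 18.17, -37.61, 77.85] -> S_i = 4.24*(-2.07)^i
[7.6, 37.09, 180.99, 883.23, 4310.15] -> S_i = 7.60*4.88^i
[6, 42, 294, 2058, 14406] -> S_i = 6*7^i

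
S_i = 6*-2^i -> [6, -12, 24, -48, 96]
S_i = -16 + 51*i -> [-16, 35, 86, 137, 188]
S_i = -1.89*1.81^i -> [-1.89, -3.42, -6.19, -11.21, -20.29]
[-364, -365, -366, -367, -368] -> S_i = -364 + -1*i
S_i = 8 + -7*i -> [8, 1, -6, -13, -20]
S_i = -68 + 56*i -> [-68, -12, 44, 100, 156]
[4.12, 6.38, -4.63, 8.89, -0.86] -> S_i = Random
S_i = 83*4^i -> [83, 332, 1328, 5312, 21248]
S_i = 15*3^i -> [15, 45, 135, 405, 1215]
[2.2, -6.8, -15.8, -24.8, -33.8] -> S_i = 2.20 + -9.00*i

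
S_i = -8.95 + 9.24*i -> [-8.95, 0.29, 9.53, 18.77, 28.01]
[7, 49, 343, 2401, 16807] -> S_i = 7*7^i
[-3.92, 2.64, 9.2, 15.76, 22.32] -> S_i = -3.92 + 6.56*i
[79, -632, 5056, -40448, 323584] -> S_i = 79*-8^i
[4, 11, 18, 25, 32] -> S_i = 4 + 7*i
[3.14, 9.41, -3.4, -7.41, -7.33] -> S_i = Random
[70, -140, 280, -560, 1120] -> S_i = 70*-2^i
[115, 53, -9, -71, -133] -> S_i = 115 + -62*i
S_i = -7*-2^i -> [-7, 14, -28, 56, -112]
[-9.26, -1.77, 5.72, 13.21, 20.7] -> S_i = -9.26 + 7.49*i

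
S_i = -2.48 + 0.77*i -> [-2.48, -1.71, -0.94, -0.17, 0.6]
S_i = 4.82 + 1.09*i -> [4.82, 5.91, 7.0, 8.09, 9.18]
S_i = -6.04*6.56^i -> [-6.04, -39.62, -259.92, -1705.09, -11185.42]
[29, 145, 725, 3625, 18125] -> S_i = 29*5^i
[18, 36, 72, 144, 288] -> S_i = 18*2^i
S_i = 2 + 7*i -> [2, 9, 16, 23, 30]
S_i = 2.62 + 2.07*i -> [2.62, 4.69, 6.76, 8.83, 10.9]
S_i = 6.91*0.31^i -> [6.91, 2.14, 0.66, 0.21, 0.06]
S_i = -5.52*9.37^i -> [-5.52, -51.72, -484.64, -4541.07, -42549.79]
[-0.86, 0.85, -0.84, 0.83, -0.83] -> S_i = -0.86*(-0.99)^i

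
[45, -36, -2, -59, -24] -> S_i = Random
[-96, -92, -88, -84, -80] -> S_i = -96 + 4*i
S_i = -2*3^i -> [-2, -6, -18, -54, -162]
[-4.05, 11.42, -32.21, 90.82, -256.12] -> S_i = -4.05*(-2.82)^i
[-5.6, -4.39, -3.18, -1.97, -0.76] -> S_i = -5.60 + 1.21*i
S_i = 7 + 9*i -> [7, 16, 25, 34, 43]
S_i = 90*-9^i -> [90, -810, 7290, -65610, 590490]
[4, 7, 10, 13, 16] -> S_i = 4 + 3*i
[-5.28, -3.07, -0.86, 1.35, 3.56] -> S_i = -5.28 + 2.21*i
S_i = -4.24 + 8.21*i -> [-4.24, 3.97, 12.18, 20.39, 28.6]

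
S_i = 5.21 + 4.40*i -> [5.21, 9.61, 14.01, 18.41, 22.81]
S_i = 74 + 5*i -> [74, 79, 84, 89, 94]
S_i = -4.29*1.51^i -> [-4.29, -6.48, -9.78, -14.77, -22.3]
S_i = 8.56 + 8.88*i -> [8.56, 17.44, 26.32, 35.2, 44.08]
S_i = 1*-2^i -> [1, -2, 4, -8, 16]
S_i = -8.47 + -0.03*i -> [-8.47, -8.5, -8.53, -8.56, -8.59]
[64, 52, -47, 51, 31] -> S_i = Random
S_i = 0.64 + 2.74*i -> [0.64, 3.38, 6.12, 8.86, 11.6]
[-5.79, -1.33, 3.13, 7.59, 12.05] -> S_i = -5.79 + 4.46*i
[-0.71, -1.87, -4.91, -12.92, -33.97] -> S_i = -0.71*2.63^i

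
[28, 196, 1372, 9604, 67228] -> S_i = 28*7^i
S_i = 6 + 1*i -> [6, 7, 8, 9, 10]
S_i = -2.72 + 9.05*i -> [-2.72, 6.33, 15.38, 24.43, 33.48]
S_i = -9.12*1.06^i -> [-9.12, -9.67, -10.25, -10.86, -11.51]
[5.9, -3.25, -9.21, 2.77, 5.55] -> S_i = Random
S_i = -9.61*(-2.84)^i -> [-9.61, 27.29, -77.51, 220.13, -625.17]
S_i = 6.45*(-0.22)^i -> [6.45, -1.42, 0.31, -0.07, 0.02]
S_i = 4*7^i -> [4, 28, 196, 1372, 9604]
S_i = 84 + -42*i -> [84, 42, 0, -42, -84]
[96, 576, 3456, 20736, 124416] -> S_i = 96*6^i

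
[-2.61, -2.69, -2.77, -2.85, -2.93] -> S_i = -2.61 + -0.08*i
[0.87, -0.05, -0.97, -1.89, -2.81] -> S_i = 0.87 + -0.92*i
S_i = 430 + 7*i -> [430, 437, 444, 451, 458]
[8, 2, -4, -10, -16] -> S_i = 8 + -6*i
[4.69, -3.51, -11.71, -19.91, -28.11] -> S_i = 4.69 + -8.20*i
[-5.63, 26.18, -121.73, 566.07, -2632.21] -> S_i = -5.63*(-4.65)^i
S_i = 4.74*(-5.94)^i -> [4.74, -28.16, 167.24, -993.43, 5900.98]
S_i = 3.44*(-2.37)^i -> [3.44, -8.15, 19.32, -45.79, 108.53]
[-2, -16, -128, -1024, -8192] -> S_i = -2*8^i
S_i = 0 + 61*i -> [0, 61, 122, 183, 244]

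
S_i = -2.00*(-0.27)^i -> [-2.0, 0.54, -0.15, 0.04, -0.01]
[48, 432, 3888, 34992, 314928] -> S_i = 48*9^i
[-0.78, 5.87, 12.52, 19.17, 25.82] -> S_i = -0.78 + 6.65*i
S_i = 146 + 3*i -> [146, 149, 152, 155, 158]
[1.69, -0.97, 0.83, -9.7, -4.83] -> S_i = Random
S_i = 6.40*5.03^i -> [6.4, 32.19, 161.93, 814.49, 4096.87]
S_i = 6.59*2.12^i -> [6.59, 13.97, 29.62, 62.79, 133.12]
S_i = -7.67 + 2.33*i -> [-7.67, -5.34, -3.01, -0.68, 1.65]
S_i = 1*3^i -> [1, 3, 9, 27, 81]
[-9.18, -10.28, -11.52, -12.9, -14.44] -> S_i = -9.18*1.12^i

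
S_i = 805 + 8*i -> [805, 813, 821, 829, 837]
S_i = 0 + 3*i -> [0, 3, 6, 9, 12]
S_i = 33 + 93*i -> [33, 126, 219, 312, 405]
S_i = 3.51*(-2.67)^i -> [3.51, -9.37, 25.02, -66.81, 178.38]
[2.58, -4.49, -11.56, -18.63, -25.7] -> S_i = 2.58 + -7.07*i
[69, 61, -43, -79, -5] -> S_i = Random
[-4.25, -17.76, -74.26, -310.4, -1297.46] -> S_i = -4.25*4.18^i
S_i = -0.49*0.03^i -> [-0.49, -0.01, -0.0, -0.0, -0.0]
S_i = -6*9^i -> [-6, -54, -486, -4374, -39366]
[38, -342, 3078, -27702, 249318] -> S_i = 38*-9^i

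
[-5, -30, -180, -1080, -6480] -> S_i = -5*6^i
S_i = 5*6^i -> [5, 30, 180, 1080, 6480]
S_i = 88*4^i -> [88, 352, 1408, 5632, 22528]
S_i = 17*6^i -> [17, 102, 612, 3672, 22032]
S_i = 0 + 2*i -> [0, 2, 4, 6, 8]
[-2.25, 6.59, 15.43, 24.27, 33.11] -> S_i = -2.25 + 8.84*i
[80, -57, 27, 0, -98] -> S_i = Random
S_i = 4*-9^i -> [4, -36, 324, -2916, 26244]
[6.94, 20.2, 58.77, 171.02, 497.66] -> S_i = 6.94*2.91^i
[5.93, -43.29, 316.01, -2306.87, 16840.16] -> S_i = 5.93*(-7.30)^i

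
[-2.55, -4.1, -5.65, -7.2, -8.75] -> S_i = -2.55 + -1.55*i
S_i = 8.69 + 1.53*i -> [8.69, 10.22, 11.75, 13.28, 14.81]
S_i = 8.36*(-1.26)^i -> [8.36, -10.53, 13.27, -16.72, 21.07]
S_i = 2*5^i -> [2, 10, 50, 250, 1250]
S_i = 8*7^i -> [8, 56, 392, 2744, 19208]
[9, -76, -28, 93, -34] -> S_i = Random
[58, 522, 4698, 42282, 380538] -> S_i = 58*9^i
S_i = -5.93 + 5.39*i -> [-5.93, -0.54, 4.85, 10.24, 15.63]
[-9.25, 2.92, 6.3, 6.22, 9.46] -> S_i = Random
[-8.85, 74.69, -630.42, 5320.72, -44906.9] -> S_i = -8.85*(-8.44)^i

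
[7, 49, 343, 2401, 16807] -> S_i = 7*7^i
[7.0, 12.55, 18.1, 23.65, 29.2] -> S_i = 7.00 + 5.55*i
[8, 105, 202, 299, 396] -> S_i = 8 + 97*i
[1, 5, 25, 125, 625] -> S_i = 1*5^i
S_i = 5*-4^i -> [5, -20, 80, -320, 1280]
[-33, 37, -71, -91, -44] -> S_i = Random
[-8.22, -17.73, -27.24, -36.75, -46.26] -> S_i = -8.22 + -9.51*i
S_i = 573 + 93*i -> [573, 666, 759, 852, 945]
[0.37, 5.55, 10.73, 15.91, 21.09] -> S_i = 0.37 + 5.18*i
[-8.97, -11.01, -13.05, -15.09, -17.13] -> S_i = -8.97 + -2.04*i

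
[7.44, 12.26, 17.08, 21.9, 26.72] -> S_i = 7.44 + 4.82*i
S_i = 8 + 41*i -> [8, 49, 90, 131, 172]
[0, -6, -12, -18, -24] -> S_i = 0 + -6*i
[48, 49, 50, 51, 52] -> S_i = 48 + 1*i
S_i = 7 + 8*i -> [7, 15, 23, 31, 39]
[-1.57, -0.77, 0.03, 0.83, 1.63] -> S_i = -1.57 + 0.80*i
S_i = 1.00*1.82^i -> [1.0, 1.82, 3.31, 6.03, 10.97]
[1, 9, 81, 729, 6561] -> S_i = 1*9^i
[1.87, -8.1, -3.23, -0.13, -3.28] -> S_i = Random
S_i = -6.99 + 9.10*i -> [-6.99, 2.11, 11.21, 20.31, 29.41]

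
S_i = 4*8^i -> [4, 32, 256, 2048, 16384]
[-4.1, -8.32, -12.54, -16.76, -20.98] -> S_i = -4.10 + -4.22*i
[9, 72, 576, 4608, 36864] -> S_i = 9*8^i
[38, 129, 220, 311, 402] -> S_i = 38 + 91*i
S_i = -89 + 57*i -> [-89, -32, 25, 82, 139]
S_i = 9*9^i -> [9, 81, 729, 6561, 59049]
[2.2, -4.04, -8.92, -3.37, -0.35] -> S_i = Random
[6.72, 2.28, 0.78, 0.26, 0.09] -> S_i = 6.72*0.34^i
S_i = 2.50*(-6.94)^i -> [2.5, -17.35, 120.41, -835.64, 5799.33]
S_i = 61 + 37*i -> [61, 98, 135, 172, 209]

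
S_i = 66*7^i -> [66, 462, 3234, 22638, 158466]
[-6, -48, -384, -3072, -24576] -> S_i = -6*8^i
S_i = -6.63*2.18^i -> [-6.63, -14.45, -31.51, -68.69, -149.74]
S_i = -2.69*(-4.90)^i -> [-2.69, 13.18, -64.59, 316.48, -1550.73]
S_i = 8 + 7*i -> [8, 15, 22, 29, 36]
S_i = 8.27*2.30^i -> [8.27, 19.02, 43.75, 100.62, 231.43]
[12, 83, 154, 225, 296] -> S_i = 12 + 71*i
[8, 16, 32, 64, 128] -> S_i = 8*2^i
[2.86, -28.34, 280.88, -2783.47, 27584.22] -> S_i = 2.86*(-9.91)^i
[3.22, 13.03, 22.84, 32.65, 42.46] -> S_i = 3.22 + 9.81*i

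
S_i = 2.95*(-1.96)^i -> [2.95, -5.78, 11.33, -22.21, 43.54]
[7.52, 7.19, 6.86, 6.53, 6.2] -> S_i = 7.52 + -0.33*i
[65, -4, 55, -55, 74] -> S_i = Random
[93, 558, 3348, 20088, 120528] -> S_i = 93*6^i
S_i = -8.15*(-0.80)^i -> [-8.15, 6.52, -5.22, 4.17, -3.34]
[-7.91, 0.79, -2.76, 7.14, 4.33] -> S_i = Random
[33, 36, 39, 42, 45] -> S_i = 33 + 3*i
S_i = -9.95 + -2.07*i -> [-9.95, -12.02, -14.09, -16.16, -18.23]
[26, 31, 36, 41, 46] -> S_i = 26 + 5*i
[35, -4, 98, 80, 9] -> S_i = Random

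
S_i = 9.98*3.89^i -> [9.98, 38.82, 151.02, 587.46, 2285.22]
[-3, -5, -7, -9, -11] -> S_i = -3 + -2*i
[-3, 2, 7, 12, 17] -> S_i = -3 + 5*i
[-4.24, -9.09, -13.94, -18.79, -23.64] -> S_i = -4.24 + -4.85*i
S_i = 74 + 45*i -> [74, 119, 164, 209, 254]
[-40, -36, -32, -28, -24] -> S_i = -40 + 4*i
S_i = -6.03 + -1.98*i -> [-6.03, -8.01, -9.99, -11.97, -13.95]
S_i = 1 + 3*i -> [1, 4, 7, 10, 13]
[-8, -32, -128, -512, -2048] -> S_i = -8*4^i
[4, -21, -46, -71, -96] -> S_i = 4 + -25*i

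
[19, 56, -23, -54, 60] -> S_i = Random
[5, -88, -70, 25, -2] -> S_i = Random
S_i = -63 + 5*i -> [-63, -58, -53, -48, -43]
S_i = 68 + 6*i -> [68, 74, 80, 86, 92]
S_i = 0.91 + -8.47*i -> [0.91, -7.56, -16.03, -24.5, -32.97]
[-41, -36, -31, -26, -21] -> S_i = -41 + 5*i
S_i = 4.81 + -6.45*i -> [4.81, -1.64, -8.09, -14.54, -20.99]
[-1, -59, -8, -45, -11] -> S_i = Random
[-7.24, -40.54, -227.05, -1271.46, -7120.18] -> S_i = -7.24*5.60^i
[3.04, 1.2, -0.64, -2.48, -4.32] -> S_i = 3.04 + -1.84*i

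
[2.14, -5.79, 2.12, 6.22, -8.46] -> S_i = Random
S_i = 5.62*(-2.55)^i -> [5.62, -14.33, 36.54, -93.19, 237.63]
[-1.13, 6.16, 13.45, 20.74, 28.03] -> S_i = -1.13 + 7.29*i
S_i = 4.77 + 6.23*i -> [4.77, 11.0, 17.23, 23.46, 29.69]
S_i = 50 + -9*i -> [50, 41, 32, 23, 14]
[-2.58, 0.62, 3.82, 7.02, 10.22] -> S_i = -2.58 + 3.20*i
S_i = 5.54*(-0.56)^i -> [5.54, -3.1, 1.74, -0.97, 0.54]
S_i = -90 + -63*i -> [-90, -153, -216, -279, -342]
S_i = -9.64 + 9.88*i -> [-9.64, 0.24, 10.12, 20.0, 29.88]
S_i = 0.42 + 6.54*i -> [0.42, 6.96, 13.5, 20.04, 26.58]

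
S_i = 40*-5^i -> [40, -200, 1000, -5000, 25000]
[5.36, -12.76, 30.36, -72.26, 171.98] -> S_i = 5.36*(-2.38)^i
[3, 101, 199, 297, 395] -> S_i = 3 + 98*i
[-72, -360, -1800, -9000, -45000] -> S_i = -72*5^i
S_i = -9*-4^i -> [-9, 36, -144, 576, -2304]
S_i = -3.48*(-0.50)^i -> [-3.48, 1.74, -0.87, 0.44, -0.22]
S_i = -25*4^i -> [-25, -100, -400, -1600, -6400]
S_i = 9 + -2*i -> [9, 7, 5, 3, 1]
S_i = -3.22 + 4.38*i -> [-3.22, 1.16, 5.54, 9.92, 14.3]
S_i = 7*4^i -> [7, 28, 112, 448, 1792]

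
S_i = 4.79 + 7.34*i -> [4.79, 12.13, 19.47, 26.81, 34.15]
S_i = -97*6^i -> [-97, -582, -3492, -20952, -125712]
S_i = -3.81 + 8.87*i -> [-3.81, 5.06, 13.93, 22.8, 31.67]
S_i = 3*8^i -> [3, 24, 192, 1536, 12288]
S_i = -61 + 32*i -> [-61, -29, 3, 35, 67]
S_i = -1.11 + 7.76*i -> [-1.11, 6.65, 14.41, 22.17, 29.93]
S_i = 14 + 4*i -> [14, 18, 22, 26, 30]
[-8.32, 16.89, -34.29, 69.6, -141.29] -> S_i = -8.32*(-2.03)^i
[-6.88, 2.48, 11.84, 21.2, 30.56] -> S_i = -6.88 + 9.36*i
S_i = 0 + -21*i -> [0, -21, -42, -63, -84]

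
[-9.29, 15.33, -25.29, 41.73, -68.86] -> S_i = -9.29*(-1.65)^i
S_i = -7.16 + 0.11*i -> [-7.16, -7.05, -6.94, -6.83, -6.72]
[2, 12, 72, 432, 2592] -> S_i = 2*6^i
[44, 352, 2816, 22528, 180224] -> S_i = 44*8^i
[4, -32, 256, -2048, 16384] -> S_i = 4*-8^i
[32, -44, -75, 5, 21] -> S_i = Random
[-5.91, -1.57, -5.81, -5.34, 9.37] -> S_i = Random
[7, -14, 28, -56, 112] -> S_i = 7*-2^i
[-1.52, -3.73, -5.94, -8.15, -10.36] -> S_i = -1.52 + -2.21*i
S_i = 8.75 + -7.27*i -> [8.75, 1.48, -5.79, -13.06, -20.33]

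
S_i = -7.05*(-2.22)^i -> [-7.05, 15.65, -34.75, 77.13, -171.24]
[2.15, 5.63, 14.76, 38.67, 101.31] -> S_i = 2.15*2.62^i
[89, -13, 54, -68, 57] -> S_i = Random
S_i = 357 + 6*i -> [357, 363, 369, 375, 381]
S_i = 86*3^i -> [86, 258, 774, 2322, 6966]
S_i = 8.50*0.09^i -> [8.5, 0.76, 0.07, 0.01, 0.0]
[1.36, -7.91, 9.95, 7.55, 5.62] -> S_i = Random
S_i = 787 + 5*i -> [787, 792, 797, 802, 807]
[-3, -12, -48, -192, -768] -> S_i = -3*4^i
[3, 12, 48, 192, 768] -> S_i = 3*4^i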